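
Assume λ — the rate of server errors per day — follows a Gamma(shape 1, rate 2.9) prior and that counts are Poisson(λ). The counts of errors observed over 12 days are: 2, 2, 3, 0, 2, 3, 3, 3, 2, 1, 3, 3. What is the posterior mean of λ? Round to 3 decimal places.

Total count ∑xᵢ = 27 over n = 12 days.
Gamma is conjugate to the Poisson likelihood: posterior is Gamma(shape = 1+27 = 28, rate = 2.9+12 = 14.9).
E[λ | data] = 28/14.9 = 1.879.

Posterior mean ≈ 1.879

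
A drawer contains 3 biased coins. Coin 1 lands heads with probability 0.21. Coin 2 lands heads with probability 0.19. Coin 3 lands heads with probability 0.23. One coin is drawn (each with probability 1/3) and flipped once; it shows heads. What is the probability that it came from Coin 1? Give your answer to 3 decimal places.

P(heads|C1) = 0.21; P(heads|C2) = 0.19; P(heads|C3) = 0.23.
Prior × likelihood for each source: 0.333333·0.21=0.07000, 0.333333·0.19=0.06333, 0.333333·0.23=0.07667. Summing gives P(heads) = 0.21000.
P(Coin 1 | heads) = 0.07000 / 0.21000 = 0.333.

Posterior probability ≈ 0.333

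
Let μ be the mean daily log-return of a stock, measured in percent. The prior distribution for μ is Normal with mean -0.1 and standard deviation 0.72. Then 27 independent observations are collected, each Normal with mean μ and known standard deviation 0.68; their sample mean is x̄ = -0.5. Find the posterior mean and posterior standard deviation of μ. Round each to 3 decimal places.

With known σ, the Normal prior is conjugate. Weight on the data is w = (n/σ²)/(n/σ² + 1/τ₀²) = 58.3910/(58.3910+1.92901) = 0.96802.
Posterior mean = w·x̄ + (1−w)·μ₀ = 0.96802·-0.5 + 0.031980·-0.1 = -0.487. Posterior variance = 1/(58.3910+1.92901) = 0.0165782, so SD = 0.129.

Posterior mean ≈ -0.487; posterior SD ≈ 0.129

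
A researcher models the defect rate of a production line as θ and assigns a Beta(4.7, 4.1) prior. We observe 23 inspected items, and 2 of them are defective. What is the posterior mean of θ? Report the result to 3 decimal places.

Observing 2 successes and 21 failures updates Beta(4.7, 4.1) by adding the success and failure counts to the two shape parameters: α = 4.7+2 = 6.7, β = 4.1+21 = 25.1.
Posterior mean = α/(α+β) = 6.7/31.8 = 0.211.

Posterior mean ≈ 0.211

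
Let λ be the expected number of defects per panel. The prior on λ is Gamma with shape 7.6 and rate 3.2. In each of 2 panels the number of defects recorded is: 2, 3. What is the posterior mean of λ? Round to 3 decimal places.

Posterior mean ≈ 2.423

Total count ∑xᵢ = 5 over n = 2 panels.
Gamma is conjugate to the Poisson likelihood: posterior is Gamma(shape = 7.6+5 = 12.6, rate = 3.2+2 = 5.2).
E[λ | data] = 12.6/5.2 = 2.423.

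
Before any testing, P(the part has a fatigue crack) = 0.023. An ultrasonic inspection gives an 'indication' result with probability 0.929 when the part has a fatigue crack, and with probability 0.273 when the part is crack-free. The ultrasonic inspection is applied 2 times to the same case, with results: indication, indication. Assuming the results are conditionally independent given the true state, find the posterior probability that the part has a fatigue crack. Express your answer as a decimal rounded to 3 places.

Posterior P(H) ≈ 0.214

With H the event that the part has a fatigue crack, the joint likelihood of the observed sequence is P(data|H) = 0.929·0.929 = 0.86304 and P(data|¬H) = 0.273·0.273 = 0.074529.
Bayes: P(H|data) = 0.023·0.86304 / (0.023·0.86304 + 0.977·0.074529) = 0.019850/0.092665 = 0.2142.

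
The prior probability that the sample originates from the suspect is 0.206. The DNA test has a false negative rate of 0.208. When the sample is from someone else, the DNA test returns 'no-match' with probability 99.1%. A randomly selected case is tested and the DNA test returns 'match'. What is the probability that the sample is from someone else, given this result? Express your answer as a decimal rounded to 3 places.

P(¬H | E) ≈ 0.042

Write H for 'the sample originates from the suspect'. Prior odds H:¬H = 0.206/0.794 = 0.25945. For the 'match' outcome, the likelihood ratio is 0.792/0.009 = 88.000.
Posterior odds = 0.25945 × 88.000 = 22.831, so P(H|E) = 22.831/(1+22.831) = 0.958. Then P(¬H|E) = 1 − 0.958 = 0.042.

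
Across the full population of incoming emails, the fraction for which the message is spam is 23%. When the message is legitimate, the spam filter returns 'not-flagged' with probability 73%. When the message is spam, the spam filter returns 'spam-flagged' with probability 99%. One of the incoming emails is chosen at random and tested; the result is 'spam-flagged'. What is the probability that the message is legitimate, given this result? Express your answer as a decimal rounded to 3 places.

Let H be the event that the message is spam. P(H) = 0.23, so P(¬H) = 0.77. With E the 'spam-flagged' result, P(E|H) = 0.99 and P(E|¬H) = 0.27.
P(E) = 0.99·0.23 + 0.27·0.77 = 0.22770 + 0.20790 = 0.43560.
By Bayes' theorem, P(H|E) = 0.22770 / 0.43560 = 0.523. Hence P(¬H|E) = 1 − 0.523 = 0.477.

P(¬H | E) ≈ 0.477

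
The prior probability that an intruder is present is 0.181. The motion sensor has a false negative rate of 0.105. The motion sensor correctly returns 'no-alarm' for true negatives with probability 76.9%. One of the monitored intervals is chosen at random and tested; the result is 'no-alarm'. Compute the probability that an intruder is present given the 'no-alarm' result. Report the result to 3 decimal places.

P(H | E) ≈ 0.029

Let H be the event that an intruder is present. P(H) = 0.181, so P(¬H) = 0.819. With E the 'no-alarm' result, P(E|H) = 0.105 and P(E|¬H) = 0.769.
P(E) = 0.105·0.181 + 0.769·0.819 = 0.019005 + 0.62981 = 0.64882.
By Bayes' theorem, P(H|E) = 0.019005 / 0.64882 = 0.029.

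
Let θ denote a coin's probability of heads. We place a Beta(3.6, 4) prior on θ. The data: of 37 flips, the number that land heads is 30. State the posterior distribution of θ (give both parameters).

Observing 30 successes and 7 failures updates Beta(3.6, 4) by adding the success and failure counts to the two shape parameters: α = 3.6+30 = 33.6, β = 4+7 = 11.

Posterior: Beta(33.6, 11)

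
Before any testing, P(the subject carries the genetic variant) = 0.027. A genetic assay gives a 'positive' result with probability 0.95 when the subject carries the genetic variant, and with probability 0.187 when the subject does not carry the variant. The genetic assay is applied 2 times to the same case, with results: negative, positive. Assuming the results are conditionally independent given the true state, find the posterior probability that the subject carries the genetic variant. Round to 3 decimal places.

Posterior P(H) ≈ 0.009

With H the event that the subject carries the genetic variant, the joint likelihood of the observed sequence is P(data|H) = 0.05·0.95 = 0.047500 and P(data|¬H) = 0.813·0.187 = 0.15203.
Bayes: P(H|data) = 0.027·0.047500 / (0.027·0.047500 + 0.973·0.15203) = 0.0012825/0.14921 = 0.0086.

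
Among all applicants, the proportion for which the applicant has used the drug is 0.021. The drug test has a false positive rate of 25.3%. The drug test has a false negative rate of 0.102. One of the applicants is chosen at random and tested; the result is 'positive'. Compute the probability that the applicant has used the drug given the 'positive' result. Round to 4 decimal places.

Write H for 'the applicant has used the drug'. Prior odds H:¬H = 0.021/0.979 = 0.021450. For the 'positive' outcome, the likelihood ratio is 0.898/0.253 = 3.5494.
Posterior odds = 0.021450 × 3.5494 = 0.076136, so P(H|E) = 0.076136/(1+0.076136) = 0.0707.

P(H | E) ≈ 0.0707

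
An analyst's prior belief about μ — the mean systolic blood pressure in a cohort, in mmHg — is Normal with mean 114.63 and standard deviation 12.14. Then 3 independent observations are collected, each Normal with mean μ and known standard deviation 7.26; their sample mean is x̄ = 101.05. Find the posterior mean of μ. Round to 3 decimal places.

Posterior mean ≈ 102.496

Prior precision 1/τ₀² = 1/12.14² = 0.00678520; data precision n/σ² = 3/7.26² = 0.0569178.
Posterior precision = 0.00678520 + 0.0569178 = 0.0637030.
Posterior mean = (0.00678520·114.63 + 0.0569178·101.05) / 0.0637030 = 102.496.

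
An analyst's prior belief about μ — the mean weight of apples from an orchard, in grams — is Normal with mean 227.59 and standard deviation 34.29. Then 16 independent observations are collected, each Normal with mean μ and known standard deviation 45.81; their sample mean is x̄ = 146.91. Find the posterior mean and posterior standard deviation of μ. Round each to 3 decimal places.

Posterior mean ≈ 155.007; posterior SD ≈ 10.863

With known σ, the Normal prior is conjugate. Weight on the data is w = (n/σ²)/(n/σ² + 1/τ₀²) = 0.00762429/(0.00762429+0.00085048) = 0.89965.
Posterior mean = w·x̄ + (1−w)·μ₀ = 0.89965·146.91 + 0.10035·227.59 = 155.007. Posterior variance = 1/(0.00762429+0.00085048) = 117.997, so SD = 10.863.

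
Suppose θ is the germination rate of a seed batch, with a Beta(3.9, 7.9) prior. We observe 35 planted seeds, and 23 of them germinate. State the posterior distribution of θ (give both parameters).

Posterior: Beta(26.9, 19.9)

The binomial likelihood is conjugate to the Beta prior: with 23 successes and 12 failures, the posterior is Beta(3.9+23, 7.9+12) = Beta(26.9, 19.9).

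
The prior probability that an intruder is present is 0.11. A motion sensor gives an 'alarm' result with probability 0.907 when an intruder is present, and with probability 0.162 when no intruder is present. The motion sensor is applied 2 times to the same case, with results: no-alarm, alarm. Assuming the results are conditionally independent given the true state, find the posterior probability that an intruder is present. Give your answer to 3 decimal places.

Posterior P(H) ≈ 0.071

With H the event that an intruder is present, the joint likelihood of the observed sequence is P(data|H) = 0.093·0.907 = 0.084351 and P(data|¬H) = 0.838·0.162 = 0.13576.
Bayes: P(H|data) = 0.11·0.084351 / (0.11·0.084351 + 0.89·0.13576) = 0.0092786/0.13010 = 0.0713.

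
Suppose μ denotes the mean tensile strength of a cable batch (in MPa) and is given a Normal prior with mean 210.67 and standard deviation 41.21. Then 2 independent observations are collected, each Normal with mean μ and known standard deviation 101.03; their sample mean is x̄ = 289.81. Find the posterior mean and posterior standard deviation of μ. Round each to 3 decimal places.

Posterior mean ≈ 230.430; posterior SD ≈ 35.697

Prior precision 1/τ₀² = 1/41.21² = 0.00058884; data precision n/σ² = 2/101.03² = 0.00019594.
Posterior precision = 0.00058884 + 0.00019594 = 0.00078478, giving posterior SD = 1/√0.00078478 = 35.697.
Posterior mean = (0.00058884·210.67 + 0.00019594·289.81) / 0.00078478 = 230.430.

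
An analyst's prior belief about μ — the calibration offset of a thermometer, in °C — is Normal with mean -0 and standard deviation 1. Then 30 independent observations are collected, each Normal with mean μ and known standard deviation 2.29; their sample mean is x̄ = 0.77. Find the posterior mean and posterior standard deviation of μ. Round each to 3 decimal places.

With known σ, the Normal prior is conjugate. Weight on the data is w = (n/σ²)/(n/σ² + 1/τ₀²) = 5.72071/(5.72071+1.00000) = 0.85121.
Posterior mean = w·x̄ + (1−w)·μ₀ = 0.85121·0.77 + 0.14879·-0 = 0.655. Posterior variance = 1/(5.72071+1.00000) = 0.148794, so SD = 0.386.

Posterior mean ≈ 0.655; posterior SD ≈ 0.386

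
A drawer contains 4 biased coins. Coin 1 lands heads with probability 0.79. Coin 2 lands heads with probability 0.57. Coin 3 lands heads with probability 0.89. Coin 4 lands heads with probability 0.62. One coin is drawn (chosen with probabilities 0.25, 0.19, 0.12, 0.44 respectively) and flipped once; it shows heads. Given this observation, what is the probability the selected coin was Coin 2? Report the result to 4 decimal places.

Posterior probability ≈ 0.1580

Tabulate prior·likelihood by source: [1] prior 0.25, lik 0.79, product 0.1975; [2] prior 0.19, lik 0.57, product 0.1083; [3] prior 0.12, lik 0.89, product 0.1068; [4] prior 0.44, lik 0.62, product 0.2728.
Normalizing constant = 0.68540; the posterior for Coin 2 is its product over the sum, 0.1083/0.68540 = 0.1580.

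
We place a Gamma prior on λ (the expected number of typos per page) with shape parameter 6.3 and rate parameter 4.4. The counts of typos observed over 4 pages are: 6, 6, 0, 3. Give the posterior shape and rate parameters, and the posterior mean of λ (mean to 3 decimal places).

Posterior: Gamma(shape=21.3, rate=8.4); mean ≈ 2.536

Total count ∑xᵢ = 15 over n = 4 pages.
Gamma is conjugate to the Poisson likelihood: posterior is Gamma(shape = 6.3+15 = 21.3, rate = 4.4+4 = 8.4).
E[λ | data] = 21.3/8.4 = 2.536.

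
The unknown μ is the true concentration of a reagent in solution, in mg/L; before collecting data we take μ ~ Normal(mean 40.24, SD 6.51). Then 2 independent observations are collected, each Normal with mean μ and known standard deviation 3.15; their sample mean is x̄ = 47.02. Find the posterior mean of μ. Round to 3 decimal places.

Posterior mean ≈ 46.309

Prior precision 1/τ₀² = 1/6.51² = 0.0235960; data precision n/σ² = 2/3.15² = 0.201562.
Posterior precision = 0.0235960 + 0.201562 = 0.225158.
Posterior mean = (0.0235960·40.24 + 0.201562·47.02) / 0.225158 = 46.309.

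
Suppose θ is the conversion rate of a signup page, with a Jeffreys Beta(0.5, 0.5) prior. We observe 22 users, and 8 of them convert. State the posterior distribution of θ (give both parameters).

Posterior: Beta(8.5, 14.5)

The binomial likelihood is conjugate to the Beta prior: with 8 successes and 14 failures, the posterior is Beta(0.5+8, 0.5+14) = Beta(8.5, 14.5).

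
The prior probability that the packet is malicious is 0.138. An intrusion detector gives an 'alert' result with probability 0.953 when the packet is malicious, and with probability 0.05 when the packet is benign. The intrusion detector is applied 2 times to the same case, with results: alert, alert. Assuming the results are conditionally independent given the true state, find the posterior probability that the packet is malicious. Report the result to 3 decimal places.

With H the event that the packet is malicious, the joint likelihood of the observed sequence is P(data|H) = 0.953·0.953 = 0.90821 and P(data|¬H) = 0.05·0.05 = 0.0025000.
Bayes: P(H|data) = 0.138·0.90821 / (0.138·0.90821 + 0.862·0.0025000) = 0.12533/0.12749 = 0.9831.

Posterior P(H) ≈ 0.983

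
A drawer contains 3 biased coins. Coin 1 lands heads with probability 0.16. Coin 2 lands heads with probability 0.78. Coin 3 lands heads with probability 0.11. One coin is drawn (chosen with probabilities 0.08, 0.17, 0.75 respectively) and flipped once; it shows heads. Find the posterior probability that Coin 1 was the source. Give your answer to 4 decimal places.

Posterior probability ≈ 0.0562

P(heads|C1) = 0.16; P(heads|C2) = 0.78; P(heads|C3) = 0.11.
Prior × likelihood for each source: 0.08·0.16=0.01280, 0.17·0.78=0.1326, 0.75·0.11=0.08250. Summing gives P(heads) = 0.22790.
P(Coin 1 | heads) = 0.01280 / 0.22790 = 0.0562.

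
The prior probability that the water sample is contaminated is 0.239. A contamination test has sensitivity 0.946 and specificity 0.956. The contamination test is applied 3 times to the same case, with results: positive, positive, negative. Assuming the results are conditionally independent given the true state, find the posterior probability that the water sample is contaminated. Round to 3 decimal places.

Let H be the event that the water sample is contaminated; start with P(H) = 0.239. P('positive'|H) = 0.946, P('positive'|¬H) = 0.044.
Update on result 1 ('positive'): P(H) ← 0.946·0.2390 / (0.946·0.2390 + 0.044·0.7610) = 0.22609/0.25958 = 0.8710.
Update on result 2 ('positive'): P(H) ← 0.946·0.8710 / (0.946·0.8710 + 0.044·0.1290) = 0.82397/0.82965 = 0.9932.
Update on result 3 ('negative'): P(H) ← 0.054·0.9932 / (0.054·0.9932 + 0.956·0.0068) = 0.053631/0.060171 = 0.8913.

Posterior P(H) ≈ 0.891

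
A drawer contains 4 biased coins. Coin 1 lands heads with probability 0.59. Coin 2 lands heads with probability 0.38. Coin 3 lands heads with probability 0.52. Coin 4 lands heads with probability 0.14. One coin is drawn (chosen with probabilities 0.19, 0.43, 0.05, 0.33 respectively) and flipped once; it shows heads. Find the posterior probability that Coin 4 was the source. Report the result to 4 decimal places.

Posterior probability ≈ 0.1329

Tabulate prior·likelihood by source: [1] prior 0.19, lik 0.59, product 0.1121; [2] prior 0.43, lik 0.38, product 0.1634; [3] prior 0.05, lik 0.52, product 0.02600; [4] prior 0.33, lik 0.14, product 0.04620.
Normalizing constant = 0.34770; the posterior for Coin 4 is its product over the sum, 0.04620/0.34770 = 0.1329.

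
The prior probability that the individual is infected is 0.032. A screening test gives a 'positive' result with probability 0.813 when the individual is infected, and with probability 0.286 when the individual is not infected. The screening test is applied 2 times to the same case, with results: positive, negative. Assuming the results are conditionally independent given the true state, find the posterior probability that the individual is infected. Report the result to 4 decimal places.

Posterior P(H) ≈ 0.0240

With H the event that the individual is infected, the joint likelihood of the observed sequence is P(data|H) = 0.813·0.187 = 0.15203 and P(data|¬H) = 0.286·0.714 = 0.20420.
Bayes: P(H|data) = 0.032·0.15203 / (0.032·0.15203 + 0.968·0.20420) = 0.0048650/0.20253 = 0.0240.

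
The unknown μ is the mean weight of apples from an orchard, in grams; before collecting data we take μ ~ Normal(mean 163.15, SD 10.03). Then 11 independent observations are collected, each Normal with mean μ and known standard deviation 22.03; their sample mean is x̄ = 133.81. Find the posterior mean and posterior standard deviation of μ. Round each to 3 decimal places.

Posterior mean ≈ 142.755; posterior SD ≈ 5.538

Prior precision 1/τ₀² = 1/10.03² = 0.00994027; data precision n/σ² = 11/22.03² = 0.0226654.
Posterior precision = 0.00994027 + 0.0226654 = 0.0326057, giving posterior SD = 1/√0.0326057 = 5.538.
Posterior mean = (0.00994027·163.15 + 0.0226654·133.81) / 0.0326057 = 142.755.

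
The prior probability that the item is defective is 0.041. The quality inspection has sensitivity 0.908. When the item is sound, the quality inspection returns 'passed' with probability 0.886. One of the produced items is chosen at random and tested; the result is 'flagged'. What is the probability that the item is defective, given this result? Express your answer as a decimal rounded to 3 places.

P(H | E) ≈ 0.254

Let H be the event that the item is defective. P(H) = 0.041, so P(¬H) = 0.959. With E the 'flagged' result, P(E|H) = 0.908 and P(E|¬H) = 0.114.
P(E) = 0.908·0.041 + 0.114·0.959 = 0.037228 + 0.10933 = 0.14655.
By Bayes' theorem, P(H|E) = 0.037228 / 0.14655 = 0.254.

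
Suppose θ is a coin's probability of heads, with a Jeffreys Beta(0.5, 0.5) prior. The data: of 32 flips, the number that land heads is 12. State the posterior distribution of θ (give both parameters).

Posterior: Beta(12.5, 20.5)

The binomial likelihood is conjugate to the Beta prior: with 12 successes and 20 failures, the posterior is Beta(0.5+12, 0.5+20) = Beta(12.5, 20.5).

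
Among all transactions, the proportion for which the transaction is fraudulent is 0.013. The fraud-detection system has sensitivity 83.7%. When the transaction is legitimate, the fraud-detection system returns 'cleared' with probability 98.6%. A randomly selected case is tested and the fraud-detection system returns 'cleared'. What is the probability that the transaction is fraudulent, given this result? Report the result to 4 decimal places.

Let H be the event that the transaction is fraudulent. P(H) = 0.013, so P(¬H) = 0.987. With E the 'cleared' result, P(E|H) = 0.163 and P(E|¬H) = 0.986.
P(E) = 0.163·0.013 + 0.986·0.987 = 0.0021190 + 0.97318 = 0.97530.
By Bayes' theorem, P(H|E) = 0.0021190 / 0.97530 = 0.0022.

P(H | E) ≈ 0.0022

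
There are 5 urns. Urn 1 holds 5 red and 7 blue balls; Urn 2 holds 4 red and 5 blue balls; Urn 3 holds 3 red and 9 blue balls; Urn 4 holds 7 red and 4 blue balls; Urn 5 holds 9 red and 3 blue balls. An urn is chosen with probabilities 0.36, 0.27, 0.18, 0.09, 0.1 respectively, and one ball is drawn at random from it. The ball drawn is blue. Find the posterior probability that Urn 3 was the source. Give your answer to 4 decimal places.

Posterior probability ≈ 0.2442

P(blue|Urn 1) = 0.5833; P(blue|Urn 2) = 0.5556; P(blue|Urn 3) = 0.75; P(blue|Urn 4) = 0.3636; P(blue|Urn 5) = 0.25.
Prior × likelihood for each source: 0.36·0.5833=0.2100, 0.27·0.5556=0.1500, 0.18·0.75=0.1350, 0.09·0.3636=0.03273, 0.1·0.25=0.02500. Summing gives P(blue) = 0.55273.
P(Urn 3 | blue) = 0.1350 / 0.55273 = 0.2442.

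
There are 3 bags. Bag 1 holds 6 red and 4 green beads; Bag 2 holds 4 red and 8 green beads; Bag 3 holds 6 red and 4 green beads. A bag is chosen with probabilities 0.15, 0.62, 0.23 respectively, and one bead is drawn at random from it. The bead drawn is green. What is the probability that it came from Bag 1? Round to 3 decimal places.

Tabulate prior·likelihood by source: [1] prior 0.15, lik 0.4, product 0.06000; [2] prior 0.62, lik 0.6667, product 0.4133; [3] prior 0.23, lik 0.4, product 0.09200.
Normalizing constant = 0.56533; the posterior for Bag 1 is its product over the sum, 0.06000/0.56533 = 0.106.

Posterior probability ≈ 0.106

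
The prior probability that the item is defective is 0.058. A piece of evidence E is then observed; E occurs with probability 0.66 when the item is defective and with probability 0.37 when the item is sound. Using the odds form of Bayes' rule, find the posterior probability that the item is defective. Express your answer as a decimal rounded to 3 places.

Prior odds = 0.058/(1−0.058) = 0.061571. In log-odds, ln(0.061571) = -2.7876.
Add log likelihood ratio: ln(1.7838) = 0.57874.
Posterior log-odds = -2.2088, so posterior odds = exp(-2.2088) = 0.10983. Converting, P(H|E) = 0.10983/1.1098 = 0.099.

Posterior probability ≈ 0.099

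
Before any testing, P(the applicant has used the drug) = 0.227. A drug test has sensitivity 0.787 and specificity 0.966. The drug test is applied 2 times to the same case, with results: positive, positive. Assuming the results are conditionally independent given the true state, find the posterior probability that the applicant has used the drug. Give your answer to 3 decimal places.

Let H be the event that the applicant has used the drug; start with P(H) = 0.227. P('positive'|H) = 0.787, P('positive'|¬H) = 0.034.
Update on result 1 ('positive'): P(H) ← 0.787·0.2270 / (0.787·0.2270 + 0.034·0.7730) = 0.17865/0.20493 = 0.8718.
Update on result 2 ('positive'): P(H) ← 0.787·0.8718 / (0.787·0.8718 + 0.034·0.1282) = 0.68607/0.69043 = 0.9937.

Posterior P(H) ≈ 0.994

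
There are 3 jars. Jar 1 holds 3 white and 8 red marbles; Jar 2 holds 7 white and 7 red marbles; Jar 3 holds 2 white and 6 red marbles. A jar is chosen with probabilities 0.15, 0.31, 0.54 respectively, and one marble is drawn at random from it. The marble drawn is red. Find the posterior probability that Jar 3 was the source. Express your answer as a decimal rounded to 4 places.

P(red|Jar 1) = 0.7273; P(red|Jar 2) = 0.5; P(red|Jar 3) = 0.75.
Prior × likelihood for each source: 0.15·0.7273=0.1091, 0.31·0.5=0.1550, 0.54·0.75=0.4050. Summing gives P(red) = 0.66909.
P(Jar 3 | red) = 0.4050 / 0.66909 = 0.6053.

Posterior probability ≈ 0.6053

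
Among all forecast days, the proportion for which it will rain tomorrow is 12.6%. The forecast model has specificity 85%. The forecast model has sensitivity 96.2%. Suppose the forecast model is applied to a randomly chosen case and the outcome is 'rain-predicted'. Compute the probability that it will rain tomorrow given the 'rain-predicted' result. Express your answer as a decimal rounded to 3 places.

Let H be the event that it will rain tomorrow. P(H) = 0.126, so P(¬H) = 0.874. With E the 'rain-predicted' result, P(E|H) = 0.962 and P(E|¬H) = 0.15.
P(E) = 0.962·0.126 + 0.15·0.874 = 0.12121 + 0.13110 = 0.25231.
By Bayes' theorem, P(H|E) = 0.12121 / 0.25231 = 0.480.

P(H | E) ≈ 0.480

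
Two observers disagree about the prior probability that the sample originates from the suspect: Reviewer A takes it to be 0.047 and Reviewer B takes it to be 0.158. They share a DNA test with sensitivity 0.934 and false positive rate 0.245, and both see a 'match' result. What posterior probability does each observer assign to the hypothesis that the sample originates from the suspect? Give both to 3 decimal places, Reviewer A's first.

P('+'|H) = 0.934, P('+'|¬H) = 0.245.
Reviewer A: numerator 0.934·0.047 = 0.043898; evidence = 0.043898+0.245·0.953 = 0.27738; posterior = 0.158.
Reviewer B: numerator 0.934·0.158 = 0.14757; evidence = 0.14757+0.245·0.842 = 0.35386; posterior = 0.417.

Reviewer A: 0.158; Reviewer B: 0.417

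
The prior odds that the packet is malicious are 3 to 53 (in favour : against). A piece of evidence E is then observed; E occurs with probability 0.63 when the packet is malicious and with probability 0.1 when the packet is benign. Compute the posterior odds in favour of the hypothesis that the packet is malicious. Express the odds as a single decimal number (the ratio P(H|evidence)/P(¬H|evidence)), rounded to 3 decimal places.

Posterior odds ≈ 0.357

Prior odds = 3/53 = 0.056604.
Likelihood ratio for E = 0.63/0.1 = 6.3000.
Posterior odds = prior odds × LR = 0.35660.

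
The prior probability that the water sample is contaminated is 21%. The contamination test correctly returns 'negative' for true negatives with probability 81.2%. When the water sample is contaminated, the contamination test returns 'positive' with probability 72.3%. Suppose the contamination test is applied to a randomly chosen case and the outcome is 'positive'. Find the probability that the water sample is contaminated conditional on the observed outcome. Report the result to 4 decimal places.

P(H | E) ≈ 0.5055

Write H for 'the water sample is contaminated'. Prior odds H:¬H = 0.21/0.79 = 0.26582. For the 'positive' outcome, the likelihood ratio is 0.723/0.188 = 3.8457.
Posterior odds = 0.26582 × 3.8457 = 1.0223, so P(H|E) = 1.0223/(1+1.0223) = 0.5055.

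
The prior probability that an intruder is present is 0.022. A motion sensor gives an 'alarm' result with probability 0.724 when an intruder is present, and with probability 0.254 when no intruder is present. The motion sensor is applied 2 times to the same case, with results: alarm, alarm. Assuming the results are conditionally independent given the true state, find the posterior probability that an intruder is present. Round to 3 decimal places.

With H the event that an intruder is present, the joint likelihood of the observed sequence is P(data|H) = 0.724·0.724 = 0.52418 and P(data|¬H) = 0.254·0.254 = 0.064516.
Bayes: P(H|data) = 0.022·0.52418 / (0.022·0.52418 + 0.978·0.064516) = 0.011532/0.074629 = 0.1545.

Posterior P(H) ≈ 0.155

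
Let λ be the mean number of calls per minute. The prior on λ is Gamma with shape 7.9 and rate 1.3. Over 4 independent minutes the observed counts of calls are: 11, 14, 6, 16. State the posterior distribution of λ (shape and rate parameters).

The Poisson likelihood adds the total count to the shape and the number of exposure periods to the rate. Here ∑xᵢ = 47 and n = 4, so shape 7.9→54.9 and rate 1.3→5.3.

Posterior: Gamma(shape=54.9, rate=5.3)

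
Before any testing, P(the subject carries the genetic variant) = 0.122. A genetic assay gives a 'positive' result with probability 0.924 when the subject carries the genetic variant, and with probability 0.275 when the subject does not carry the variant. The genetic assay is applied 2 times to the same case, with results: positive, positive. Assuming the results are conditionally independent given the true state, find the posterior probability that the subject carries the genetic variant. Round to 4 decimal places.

With H the event that the subject carries the genetic variant, the joint likelihood of the observed sequence is P(data|H) = 0.924·0.924 = 0.85378 and P(data|¬H) = 0.275·0.275 = 0.075625.
Bayes: P(H|data) = 0.122·0.85378 / (0.122·0.85378 + 0.878·0.075625) = 0.10416/0.17056 = 0.6107.

Posterior P(H) ≈ 0.6107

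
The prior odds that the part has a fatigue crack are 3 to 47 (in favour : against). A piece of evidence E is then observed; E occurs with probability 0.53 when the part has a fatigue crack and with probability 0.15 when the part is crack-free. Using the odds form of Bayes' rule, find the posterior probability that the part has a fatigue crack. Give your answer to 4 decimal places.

Posterior probability ≈ 0.1840

Prior odds = 3/47 = 0.063830.
Likelihood ratio for E = 0.53/0.15 = 3.5333.
Posterior odds = prior odds × LR = 0.22553.
Posterior probability = odds/(1+odds) = 0.22553/1.2255 = 0.1840.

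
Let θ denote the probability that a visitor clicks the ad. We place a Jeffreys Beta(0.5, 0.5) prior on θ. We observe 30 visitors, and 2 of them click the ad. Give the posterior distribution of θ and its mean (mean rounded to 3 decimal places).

Posterior: Beta(2.5, 28.5); mean ≈ 0.081

Observing 2 successes and 28 failures updates Beta(0.5, 0.5) by adding the success and failure counts to the two shape parameters: α = 0.5+2 = 2.5, β = 0.5+28 = 28.5.
Posterior mean = α/(α+β) = 2.5/31 = 0.081.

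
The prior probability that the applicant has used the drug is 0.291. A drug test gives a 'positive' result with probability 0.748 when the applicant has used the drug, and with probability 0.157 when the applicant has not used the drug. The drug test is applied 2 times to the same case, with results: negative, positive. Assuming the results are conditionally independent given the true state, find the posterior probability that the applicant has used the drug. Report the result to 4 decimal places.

With H the event that the applicant has used the drug, the joint likelihood of the observed sequence is P(data|H) = 0.252·0.748 = 0.18850 and P(data|¬H) = 0.843·0.157 = 0.13235.
Bayes: P(H|data) = 0.291·0.18850 / (0.291·0.18850 + 0.709·0.13235) = 0.054852/0.14869 = 0.3689.

Posterior P(H) ≈ 0.3689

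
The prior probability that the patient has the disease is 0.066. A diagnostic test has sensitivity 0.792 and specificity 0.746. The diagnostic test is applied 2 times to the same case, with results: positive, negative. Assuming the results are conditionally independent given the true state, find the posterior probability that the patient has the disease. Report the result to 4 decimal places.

Posterior P(H) ≈ 0.0579

With H the event that the patient has the disease, the joint likelihood of the observed sequence is P(data|H) = 0.792·0.208 = 0.16474 and P(data|¬H) = 0.254·0.746 = 0.18948.
Bayes: P(H|data) = 0.066·0.16474 / (0.066·0.16474 + 0.934·0.18948) = 0.010873/0.18785 = 0.0579.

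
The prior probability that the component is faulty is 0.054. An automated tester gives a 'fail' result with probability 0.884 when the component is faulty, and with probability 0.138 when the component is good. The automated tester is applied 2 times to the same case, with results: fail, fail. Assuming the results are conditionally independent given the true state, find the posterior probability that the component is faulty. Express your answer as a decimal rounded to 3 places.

With H the event that the component is faulty, the joint likelihood of the observed sequence is P(data|H) = 0.884·0.884 = 0.78146 and P(data|¬H) = 0.138·0.138 = 0.019044.
Bayes: P(H|data) = 0.054·0.78146 / (0.054·0.78146 + 0.946·0.019044) = 0.042199/0.060214 = 0.7008.

Posterior P(H) ≈ 0.701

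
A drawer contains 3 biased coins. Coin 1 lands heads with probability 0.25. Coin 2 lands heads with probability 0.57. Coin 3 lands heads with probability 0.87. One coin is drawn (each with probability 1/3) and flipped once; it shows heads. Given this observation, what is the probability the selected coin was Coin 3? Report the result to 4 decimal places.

Posterior probability ≈ 0.5148

P(heads|C1) = 0.25; P(heads|C2) = 0.57; P(heads|C3) = 0.87.
Prior × likelihood for each source: 0.333333·0.25=0.08333, 0.333333·0.57=0.1900, 0.333333·0.87=0.2900. Summing gives P(heads) = 0.56333.
P(Coin 3 | heads) = 0.2900 / 0.56333 = 0.5148.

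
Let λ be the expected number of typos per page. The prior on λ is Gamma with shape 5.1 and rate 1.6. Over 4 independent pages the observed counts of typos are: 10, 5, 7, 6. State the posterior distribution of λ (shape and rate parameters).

The Poisson likelihood adds the total count to the shape and the number of exposure periods to the rate. Here ∑xᵢ = 28 and n = 4, so shape 5.1→33.1 and rate 1.6→5.6.

Posterior: Gamma(shape=33.1, rate=5.6)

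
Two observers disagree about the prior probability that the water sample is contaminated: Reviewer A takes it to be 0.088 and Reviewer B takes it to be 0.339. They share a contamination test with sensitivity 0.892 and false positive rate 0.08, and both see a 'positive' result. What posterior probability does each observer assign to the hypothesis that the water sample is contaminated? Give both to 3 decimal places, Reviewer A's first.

Reviewer A: 0.518; Reviewer B: 0.851

P('+'|H) = 0.892, P('+'|¬H) = 0.08.
Reviewer A: numerator 0.892·0.088 = 0.078496; evidence = 0.078496+0.08·0.912 = 0.15146; posterior = 0.518.
Reviewer B: numerator 0.892·0.339 = 0.30239; evidence = 0.30239+0.08·0.661 = 0.35527; posterior = 0.851.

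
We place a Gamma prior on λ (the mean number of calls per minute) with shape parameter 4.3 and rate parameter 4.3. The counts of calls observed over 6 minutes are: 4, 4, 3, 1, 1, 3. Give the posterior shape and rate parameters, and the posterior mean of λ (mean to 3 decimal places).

Total count ∑xᵢ = 16 over n = 6 minutes.
Gamma is conjugate to the Poisson likelihood: posterior is Gamma(shape = 4.3+16 = 20.3, rate = 4.3+6 = 10.3).
Posterior mean = shape/rate = 20.3/10.3 = 1.971.

Posterior: Gamma(shape=20.3, rate=10.3); mean ≈ 1.971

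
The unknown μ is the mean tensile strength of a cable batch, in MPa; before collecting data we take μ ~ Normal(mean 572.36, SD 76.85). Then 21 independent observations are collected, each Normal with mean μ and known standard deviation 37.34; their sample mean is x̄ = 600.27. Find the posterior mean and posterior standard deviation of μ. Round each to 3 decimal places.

Posterior mean ≈ 599.960; posterior SD ≈ 8.103

Prior precision 1/τ₀² = 1/76.85² = 0.00016932; data precision n/σ² = 21/37.34² = 0.0150616.
Posterior precision = 0.00016932 + 0.0150616 = 0.0152309, giving posterior SD = 1/√0.0152309 = 8.103.
Posterior mean = (0.00016932·572.36 + 0.0150616·600.27) / 0.0152309 = 599.960.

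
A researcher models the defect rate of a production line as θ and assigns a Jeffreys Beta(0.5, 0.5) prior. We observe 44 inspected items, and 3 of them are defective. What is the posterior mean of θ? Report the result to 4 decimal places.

The binomial likelihood is conjugate to the Beta prior: with 3 successes and 41 failures, the posterior is Beta(0.5+3, 0.5+41) = Beta(3.5, 41.5).
Posterior mean = α/(α+β) = 3.5/45 = 0.0778.

Posterior mean ≈ 0.0778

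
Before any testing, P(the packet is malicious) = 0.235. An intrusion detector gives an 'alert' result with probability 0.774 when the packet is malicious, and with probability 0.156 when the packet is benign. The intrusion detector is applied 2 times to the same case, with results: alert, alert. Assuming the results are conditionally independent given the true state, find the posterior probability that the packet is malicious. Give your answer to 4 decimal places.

Posterior P(H) ≈ 0.8832

With H the event that the packet is malicious, the joint likelihood of the observed sequence is P(data|H) = 0.774·0.774 = 0.59908 and P(data|¬H) = 0.156·0.156 = 0.024336.
Bayes: P(H|data) = 0.235·0.59908 / (0.235·0.59908 + 0.765·0.024336) = 0.14078/0.15940 = 0.8832.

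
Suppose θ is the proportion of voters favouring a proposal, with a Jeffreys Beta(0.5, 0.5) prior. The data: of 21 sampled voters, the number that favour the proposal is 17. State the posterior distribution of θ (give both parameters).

Posterior: Beta(17.5, 4.5)

The binomial likelihood is conjugate to the Beta prior: with 17 successes and 4 failures, the posterior is Beta(0.5+17, 0.5+4) = Beta(17.5, 4.5).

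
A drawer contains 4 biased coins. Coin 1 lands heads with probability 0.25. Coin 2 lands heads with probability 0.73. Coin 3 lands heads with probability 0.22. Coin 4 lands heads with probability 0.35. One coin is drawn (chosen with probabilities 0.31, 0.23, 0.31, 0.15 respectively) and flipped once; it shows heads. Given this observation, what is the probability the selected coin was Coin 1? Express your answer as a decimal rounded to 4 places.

Posterior probability ≈ 0.2117

P(heads|C1) = 0.25; P(heads|C2) = 0.73; P(heads|C3) = 0.22; P(heads|C4) = 0.35.
Prior × likelihood for each source: 0.31·0.25=0.07750, 0.23·0.73=0.1679, 0.31·0.22=0.06820, 0.15·0.35=0.05250. Summing gives P(heads) = 0.36610.
P(Coin 1 | heads) = 0.07750 / 0.36610 = 0.2117.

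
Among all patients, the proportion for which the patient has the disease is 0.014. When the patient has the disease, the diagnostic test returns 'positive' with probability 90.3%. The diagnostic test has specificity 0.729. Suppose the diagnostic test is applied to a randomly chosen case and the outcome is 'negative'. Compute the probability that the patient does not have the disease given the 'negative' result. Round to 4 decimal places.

Write H for 'the patient has the disease'. Prior odds H:¬H = 0.014/0.986 = 0.014199. For the 'negative' outcome, the likelihood ratio is 0.097/0.729 = 0.13306.
Posterior odds = 0.014199 × 0.13306 = 0.0018893, so P(H|E) = 0.0018893/(1+0.0018893) = 0.0019. Then P(¬H|E) = 1 − 0.0019 = 0.9981.

P(¬H | E) ≈ 0.9981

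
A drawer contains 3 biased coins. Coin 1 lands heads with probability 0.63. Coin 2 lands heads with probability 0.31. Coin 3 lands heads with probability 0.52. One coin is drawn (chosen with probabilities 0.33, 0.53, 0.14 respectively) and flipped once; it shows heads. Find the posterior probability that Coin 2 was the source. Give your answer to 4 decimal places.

P(heads|C1) = 0.63; P(heads|C2) = 0.31; P(heads|C3) = 0.52.
Prior × likelihood for each source: 0.33·0.63=0.2079, 0.53·0.31=0.1643, 0.14·0.52=0.07280. Summing gives P(heads) = 0.44500.
P(Coin 2 | heads) = 0.1643 / 0.44500 = 0.3692.

Posterior probability ≈ 0.3692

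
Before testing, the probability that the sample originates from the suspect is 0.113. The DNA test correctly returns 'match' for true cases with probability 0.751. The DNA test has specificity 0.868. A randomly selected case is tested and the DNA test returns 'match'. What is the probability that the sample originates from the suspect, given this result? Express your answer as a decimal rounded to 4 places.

P(H | E) ≈ 0.4202

Let H be the event that the sample originates from the suspect. P(H) = 0.113, so P(¬H) = 0.887. With E the 'match' result, P(E|H) = 0.751 and P(E|¬H) = 0.132.
P(E) = 0.751·0.113 + 0.132·0.887 = 0.084863 + 0.11708 = 0.20195.
By Bayes' theorem, P(H|E) = 0.084863 / 0.20195 = 0.4202.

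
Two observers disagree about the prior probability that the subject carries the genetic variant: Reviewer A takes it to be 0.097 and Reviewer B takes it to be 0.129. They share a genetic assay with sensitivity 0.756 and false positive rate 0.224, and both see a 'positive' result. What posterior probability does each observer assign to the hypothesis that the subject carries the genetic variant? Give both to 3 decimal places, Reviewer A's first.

P('+'|H) = 0.756, P('+'|¬H) = 0.224.
Reviewer A: numerator 0.756·0.097 = 0.073332; evidence = 0.073332+0.224·0.903 = 0.27560; posterior = 0.266.
Reviewer B: numerator 0.756·0.129 = 0.097524; evidence = 0.097524+0.224·0.871 = 0.29263; posterior = 0.333.

Reviewer A: 0.266; Reviewer B: 0.333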